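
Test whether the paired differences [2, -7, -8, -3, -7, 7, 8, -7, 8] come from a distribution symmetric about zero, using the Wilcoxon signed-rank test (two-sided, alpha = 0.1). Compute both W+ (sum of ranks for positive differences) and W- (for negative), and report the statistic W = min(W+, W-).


Step 1: Drop any zero differences (none here) and take |d_i|.
|d| = [2, 7, 8, 3, 7, 7, 8, 7, 8]
Step 2: Midrank |d_i| (ties get averaged ranks).
ranks: |2|->1, |7|->4.5, |8|->8, |3|->2, |7|->4.5, |7|->4.5, |8|->8, |7|->4.5, |8|->8
Step 3: Attach original signs; sum ranks with positive sign and with negative sign.
W+ = 1 + 4.5 + 8 + 8 = 21.5
W- = 4.5 + 8 + 2 + 4.5 + 4.5 = 23.5
(Check: W+ + W- = 45 should equal n(n+1)/2 = 45.)
Step 4: Test statistic W = min(W+, W-) = 21.5.
Step 5: Ties in |d|, so use the tie-corrected normal approximation.
        E[W] = n(n+1)/4 = 9*10/4 = 22.5.
        Tie groups: |d|=7 (t=4), |d|=8 (t=3); sum(t^3 - t) = 84.
        Var[W] = n(n+1)(2n+1)/24 - sum(t^3-t)/48 = 1710/24 - 84/48 = 69.5.
        z = (W - E[W]) / sqrt(Var[W]) = (21.5 - 22.5) / 8.3367 = -0.1200.
        Two-sided p = 2*Phi(z) = 0.904521.
Step 6: alpha = 0.1. fail to reject H0.

W+ = 21.5, W- = 23.5, W = min = 21.5, p = 0.904521, fail to reject H0.


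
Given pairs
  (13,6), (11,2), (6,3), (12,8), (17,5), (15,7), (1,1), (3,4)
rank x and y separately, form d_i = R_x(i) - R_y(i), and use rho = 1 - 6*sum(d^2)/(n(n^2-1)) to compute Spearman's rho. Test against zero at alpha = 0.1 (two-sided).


Step 1: Rank x and y separately (midranks; no ties here).
rank(x): 13->6, 11->4, 6->3, 12->5, 17->8, 15->7, 1->1, 3->2
rank(y): 6->6, 2->2, 3->3, 8->8, 5->5, 7->7, 1->1, 4->4
Step 2: d_i = R_x(i) - R_y(i); compute d_i^2.
  (6-6)^2=0, (4-2)^2=4, (3-3)^2=0, (5-8)^2=9, (8-5)^2=9, (7-7)^2=0, (1-1)^2=0, (2-4)^2=4
sum(d^2) = 26.
Step 3: rho = 1 - 6*26 / (8*(8^2 - 1)) = 1 - 156/504 = 0.690476.
Step 4: Under H0, t = rho * sqrt((n-2)/(1-rho^2)) = 2.3382 ~ t(6).
Step 5: Two-sided p-value from the t-distribution with 6 df = 0.057990.
Step 6: alpha = 0.1. reject H0.

rho = 0.6905, p = 0.057990, reject H0 at alpha = 0.1.


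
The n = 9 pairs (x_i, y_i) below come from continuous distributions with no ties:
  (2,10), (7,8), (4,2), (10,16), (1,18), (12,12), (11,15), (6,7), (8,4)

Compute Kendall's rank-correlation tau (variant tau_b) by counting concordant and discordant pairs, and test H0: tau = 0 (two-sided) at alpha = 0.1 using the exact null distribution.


Step 1: Enumerate the 36 unordered pairs (i,j) with i<j and classify each by sign(x_j-x_i) * sign(y_j-y_i).
  (1,2):dx=+5,dy=-2->D; (1,3):dx=+2,dy=-8->D; (1,4):dx=+8,dy=+6->C; (1,5):dx=-1,dy=+8->D
  (1,6):dx=+10,dy=+2->C; (1,7):dx=+9,dy=+5->C; (1,8):dx=+4,dy=-3->D; (1,9):dx=+6,dy=-6->D
  (2,3):dx=-3,dy=-6->C; (2,4):dx=+3,dy=+8->C; (2,5):dx=-6,dy=+10->D; (2,6):dx=+5,dy=+4->C
  (2,7):dx=+4,dy=+7->C; (2,8):dx=-1,dy=-1->C; (2,9):dx=+1,dy=-4->D; (3,4):dx=+6,dy=+14->C
  (3,5):dx=-3,dy=+16->D; (3,6):dx=+8,dy=+10->C; (3,7):dx=+7,dy=+13->C; (3,8):dx=+2,dy=+5->C
  (3,9):dx=+4,dy=+2->C; (4,5):dx=-9,dy=+2->D; (4,6):dx=+2,dy=-4->D; (4,7):dx=+1,dy=-1->D
  (4,8):dx=-4,dy=-9->C; (4,9):dx=-2,dy=-12->C; (5,6):dx=+11,dy=-6->D; (5,7):dx=+10,dy=-3->D
  (5,8):dx=+5,dy=-11->D; (5,9):dx=+7,dy=-14->D; (6,7):dx=-1,dy=+3->D; (6,8):dx=-6,dy=-5->C
  (6,9):dx=-4,dy=-8->C; (7,8):dx=-5,dy=-8->C; (7,9):dx=-3,dy=-11->C; (8,9):dx=+2,dy=-3->D
Step 2: C = 19, D = 17, total pairs = 36.
Step 3: tau = (C - D)/(n(n-1)/2) = (19 - 17)/36 = 0.055556.
Step 4: Exact two-sided p-value (enumerate n! = 362880 permutations of y under H0): p = 0.919455.
Step 5: alpha = 0.1. fail to reject H0.

tau_b = 0.0556 (C=19, D=17), p = 0.919455, fail to reject H0.


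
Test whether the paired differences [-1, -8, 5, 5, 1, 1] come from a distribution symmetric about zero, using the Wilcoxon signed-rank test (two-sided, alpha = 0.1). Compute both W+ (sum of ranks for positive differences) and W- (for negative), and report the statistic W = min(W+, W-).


Step 1: Drop any zero differences (none here) and take |d_i|.
|d| = [1, 8, 5, 5, 1, 1]
Step 2: Midrank |d_i| (ties get averaged ranks).
ranks: |1|->2, |8|->6, |5|->4.5, |5|->4.5, |1|->2, |1|->2
Step 3: Attach original signs; sum ranks with positive sign and with negative sign.
W+ = 4.5 + 4.5 + 2 + 2 = 13
W- = 2 + 6 = 8
(Check: W+ + W- = 21 should equal n(n+1)/2 = 21.)
Step 4: Test statistic W = min(W+, W-) = 8.
Step 5: Ties in |d|, so use the tie-corrected normal approximation.
        E[W] = n(n+1)/4 = 6*7/4 = 10.5.
        Tie groups: |d|=1 (t=3), |d|=5 (t=2); sum(t^3 - t) = 30.
        Var[W] = n(n+1)(2n+1)/24 - sum(t^3-t)/48 = 546/24 - 30/48 = 22.125.
        z = (W - E[W]) / sqrt(Var[W]) = (8 - 10.5) / 4.7037 = -0.5315.
        Two-sided p = 2*Phi(z) = 0.595076.
Step 6: alpha = 0.1. fail to reject H0.

W+ = 13, W- = 8, W = min = 8, p = 0.595076, fail to reject H0.


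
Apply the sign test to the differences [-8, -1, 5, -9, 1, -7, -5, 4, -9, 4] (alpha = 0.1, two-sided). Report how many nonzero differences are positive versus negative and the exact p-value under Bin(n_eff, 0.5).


Step 1: Discard zero differences. Original n = 10; n_eff = number of nonzero differences = 10.
Nonzero differences (with sign): -8, -1, +5, -9, +1, -7, -5, +4, -9, +4
Step 2: Count signs: positive = 4, negative = 6.
Step 3: Under H0: P(positive) = 0.5, so the number of positives S ~ Bin(10, 0.5).
Step 4: Two-sided exact p-value = sum of Bin(10,0.5) probabilities at or below the observed probability = 0.753906.
Step 5: alpha = 0.1. fail to reject H0.

n_eff = 10, pos = 4, neg = 6, p = 0.753906, fail to reject H0.


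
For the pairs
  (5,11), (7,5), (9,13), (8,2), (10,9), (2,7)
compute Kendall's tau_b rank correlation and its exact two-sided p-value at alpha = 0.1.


Step 1: Enumerate the 15 unordered pairs (i,j) with i<j and classify each by sign(x_j-x_i) * sign(y_j-y_i).
  (1,2):dx=+2,dy=-6->D; (1,3):dx=+4,dy=+2->C; (1,4):dx=+3,dy=-9->D; (1,5):dx=+5,dy=-2->D
  (1,6):dx=-3,dy=-4->C; (2,3):dx=+2,dy=+8->C; (2,4):dx=+1,dy=-3->D; (2,5):dx=+3,dy=+4->C
  (2,6):dx=-5,dy=+2->D; (3,4):dx=-1,dy=-11->C; (3,5):dx=+1,dy=-4->D; (3,6):dx=-7,dy=-6->C
  (4,5):dx=+2,dy=+7->C; (4,6):dx=-6,dy=+5->D; (5,6):dx=-8,dy=-2->C
Step 2: C = 8, D = 7, total pairs = 15.
Step 3: tau = (C - D)/(n(n-1)/2) = (8 - 7)/15 = 0.066667.
Step 4: Exact two-sided p-value (enumerate n! = 720 permutations of y under H0): p = 1.000000.
Step 5: alpha = 0.1. fail to reject H0.

tau_b = 0.0667 (C=8, D=7), p = 1.000000, fail to reject H0.


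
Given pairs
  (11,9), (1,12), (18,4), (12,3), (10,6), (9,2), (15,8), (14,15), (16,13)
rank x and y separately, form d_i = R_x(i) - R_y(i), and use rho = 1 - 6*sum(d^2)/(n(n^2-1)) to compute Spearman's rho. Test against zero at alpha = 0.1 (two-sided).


Step 1: Rank x and y separately (midranks; no ties here).
rank(x): 11->4, 1->1, 18->9, 12->5, 10->3, 9->2, 15->7, 14->6, 16->8
rank(y): 9->6, 12->7, 4->3, 3->2, 6->4, 2->1, 8->5, 15->9, 13->8
Step 2: d_i = R_x(i) - R_y(i); compute d_i^2.
  (4-6)^2=4, (1-7)^2=36, (9-3)^2=36, (5-2)^2=9, (3-4)^2=1, (2-1)^2=1, (7-5)^2=4, (6-9)^2=9, (8-8)^2=0
sum(d^2) = 100.
Step 3: rho = 1 - 6*100 / (9*(9^2 - 1)) = 1 - 600/720 = 0.166667.
Step 4: Under H0, t = rho * sqrt((n-2)/(1-rho^2)) = 0.4472 ~ t(7).
Step 5: Two-sided p-value from the t-distribution with 7 df = 0.668231.
Step 6: alpha = 0.1. fail to reject H0.

rho = 0.1667, p = 0.668231, fail to reject H0 at alpha = 0.1.


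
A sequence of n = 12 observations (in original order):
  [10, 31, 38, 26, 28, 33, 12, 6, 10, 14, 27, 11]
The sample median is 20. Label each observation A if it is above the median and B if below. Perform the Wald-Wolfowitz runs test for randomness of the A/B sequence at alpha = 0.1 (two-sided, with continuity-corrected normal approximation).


Step 1: Compute median = 20; label A = above, B = below.
Labels in order: BAAAAABBBBAB  (n_A = 6, n_B = 6)
Step 2: Count runs R = 5.
Step 3: Under H0 (random ordering), E[R] = 2*n_A*n_B/(n_A+n_B) + 1 = 2*6*6/12 + 1 = 7.0000.
        Var[R] = 2*n_A*n_B*(2*n_A*n_B - n_A - n_B) / ((n_A+n_B)^2 * (n_A+n_B-1)) = 4320/1584 = 2.7273.
        SD[R] = 1.6514.
Step 4: Continuity-corrected z = (R + 0.5 - E[R]) / SD[R] = (5 + 0.5 - 7.0000) / 1.6514 = -0.9083.
Step 5: Two-sided p-value via normal approximation = 2*(1 - Phi(|z|)) = 0.363722.
Step 6: alpha = 0.1. fail to reject H0.

R = 5, z = -0.9083, p = 0.363722, fail to reject H0.


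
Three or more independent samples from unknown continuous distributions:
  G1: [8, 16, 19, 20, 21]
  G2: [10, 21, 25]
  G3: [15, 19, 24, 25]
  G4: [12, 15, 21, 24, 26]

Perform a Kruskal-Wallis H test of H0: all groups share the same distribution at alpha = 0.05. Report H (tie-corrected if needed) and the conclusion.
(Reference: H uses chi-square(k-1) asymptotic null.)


Step 1: Combine all N = 17 observations and assign midranks.
sorted (value, group, rank): (8,G1,1), (10,G2,2), (12,G4,3), (15,G3,4.5), (15,G4,4.5), (16,G1,6), (19,G1,7.5), (19,G3,7.5), (20,G1,9), (21,G1,11), (21,G2,11), (21,G4,11), (24,G3,13.5), (24,G4,13.5), (25,G2,15.5), (25,G3,15.5), (26,G4,17)
Step 2: Sum ranks within each group.
R_1 = 34.5 (n_1 = 5)
R_2 = 28.5 (n_2 = 3)
R_3 = 41 (n_3 = 4)
R_4 = 49 (n_4 = 5)
Step 3: H = 12/(N(N+1)) * sum(R_i^2/n_i) - 3(N+1)
     = 12/(17*18) * (34.5^2/5 + 28.5^2/3 + 41^2/4 + 49^2/5) - 3*18
     = 0.039216 * 1409.25 - 54
     = 1.264706.
Step 4: Ties present; correction factor C = 1 - 48/(17^3 - 17) = 0.990196. Corrected H = 1.264706 / 0.990196 = 1.277228.
Step 5: Under H0, H ~ chi^2(3); p-value = 0.734548.
Step 6: alpha = 0.05. fail to reject H0.

H = 1.2772, df = 3, p = 0.734548, fail to reject H0.


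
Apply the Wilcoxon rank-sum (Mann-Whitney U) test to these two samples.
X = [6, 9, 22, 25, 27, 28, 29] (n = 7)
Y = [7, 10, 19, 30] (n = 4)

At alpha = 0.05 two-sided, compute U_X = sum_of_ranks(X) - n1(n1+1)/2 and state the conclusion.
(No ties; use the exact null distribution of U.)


Step 1: Combine and sort all 11 observations; assign midranks.
sorted (value, group): (6,X), (7,Y), (9,X), (10,Y), (19,Y), (22,X), (25,X), (27,X), (28,X), (29,X), (30,Y)
ranks: 6->1, 7->2, 9->3, 10->4, 19->5, 22->6, 25->7, 27->8, 28->9, 29->10, 30->11
Step 2: Rank sum for X: R1 = 1 + 3 + 6 + 7 + 8 + 9 + 10 = 44.
Step 3: U_X = R1 - n1(n1+1)/2 = 44 - 7*8/2 = 44 - 28 = 16.
       U_Y = n1*n2 - U_X = 28 - 16 = 12.
Step 4: No ties, so the exact null distribution of U (based on enumerating the C(11,7) = 330 equally likely rank assignments) gives the two-sided p-value.
Step 5: p-value = 0.787879; compare to alpha = 0.05. fail to reject H0.

U_X = 16, p = 0.787879, fail to reject H0 at alpha = 0.05.


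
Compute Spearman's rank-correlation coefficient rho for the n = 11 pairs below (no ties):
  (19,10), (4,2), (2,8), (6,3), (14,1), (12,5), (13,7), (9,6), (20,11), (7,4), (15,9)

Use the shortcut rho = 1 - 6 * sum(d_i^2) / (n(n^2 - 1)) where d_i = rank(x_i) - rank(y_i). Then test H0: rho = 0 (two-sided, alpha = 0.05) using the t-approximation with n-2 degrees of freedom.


Step 1: Rank x and y separately (midranks; no ties here).
rank(x): 19->10, 4->2, 2->1, 6->3, 14->8, 12->6, 13->7, 9->5, 20->11, 7->4, 15->9
rank(y): 10->10, 2->2, 8->8, 3->3, 1->1, 5->5, 7->7, 6->6, 11->11, 4->4, 9->9
Step 2: d_i = R_x(i) - R_y(i); compute d_i^2.
  (10-10)^2=0, (2-2)^2=0, (1-8)^2=49, (3-3)^2=0, (8-1)^2=49, (6-5)^2=1, (7-7)^2=0, (5-6)^2=1, (11-11)^2=0, (4-4)^2=0, (9-9)^2=0
sum(d^2) = 100.
Step 3: rho = 1 - 6*100 / (11*(11^2 - 1)) = 1 - 600/1320 = 0.545455.
Step 4: Under H0, t = rho * sqrt((n-2)/(1-rho^2)) = 1.9524 ~ t(9).
Step 5: Two-sided p-value from the t-distribution with 9 df = 0.082651.
Step 6: alpha = 0.05. fail to reject H0.

rho = 0.5455, p = 0.082651, fail to reject H0 at alpha = 0.05.


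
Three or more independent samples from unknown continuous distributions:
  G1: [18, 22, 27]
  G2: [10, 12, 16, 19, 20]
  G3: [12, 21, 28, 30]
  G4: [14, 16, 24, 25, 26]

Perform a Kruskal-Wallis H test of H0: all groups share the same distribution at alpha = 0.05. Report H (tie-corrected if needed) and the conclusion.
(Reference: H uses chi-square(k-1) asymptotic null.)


Step 1: Combine all N = 17 observations and assign midranks.
sorted (value, group, rank): (10,G2,1), (12,G2,2.5), (12,G3,2.5), (14,G4,4), (16,G2,5.5), (16,G4,5.5), (18,G1,7), (19,G2,8), (20,G2,9), (21,G3,10), (22,G1,11), (24,G4,12), (25,G4,13), (26,G4,14), (27,G1,15), (28,G3,16), (30,G3,17)
Step 2: Sum ranks within each group.
R_1 = 33 (n_1 = 3)
R_2 = 26 (n_2 = 5)
R_3 = 45.5 (n_3 = 4)
R_4 = 48.5 (n_4 = 5)
Step 3: H = 12/(N(N+1)) * sum(R_i^2/n_i) - 3(N+1)
     = 12/(17*18) * (33^2/3 + 26^2/5 + 45.5^2/4 + 48.5^2/5) - 3*18
     = 0.039216 * 1486.21 - 54
     = 4.282843.
Step 4: Ties present; correction factor C = 1 - 12/(17^3 - 17) = 0.997549. Corrected H = 4.282843 / 0.997549 = 4.293366.
Step 5: Under H0, H ~ chi^2(3); p-value = 0.231479.
Step 6: alpha = 0.05. fail to reject H0.

H = 4.2934, df = 3, p = 0.231479, fail to reject H0.


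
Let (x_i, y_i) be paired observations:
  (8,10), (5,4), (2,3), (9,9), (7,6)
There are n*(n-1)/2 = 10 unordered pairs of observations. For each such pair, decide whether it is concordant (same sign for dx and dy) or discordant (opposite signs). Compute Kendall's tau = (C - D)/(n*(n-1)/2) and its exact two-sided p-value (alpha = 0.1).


Step 1: Enumerate the 10 unordered pairs (i,j) with i<j and classify each by sign(x_j-x_i) * sign(y_j-y_i).
  (1,2):dx=-3,dy=-6->C; (1,3):dx=-6,dy=-7->C; (1,4):dx=+1,dy=-1->D; (1,5):dx=-1,dy=-4->C
  (2,3):dx=-3,dy=-1->C; (2,4):dx=+4,dy=+5->C; (2,5):dx=+2,dy=+2->C; (3,4):dx=+7,dy=+6->C
  (3,5):dx=+5,dy=+3->C; (4,5):dx=-2,dy=-3->C
Step 2: C = 9, D = 1, total pairs = 10.
Step 3: tau = (C - D)/(n(n-1)/2) = (9 - 1)/10 = 0.800000.
Step 4: Exact two-sided p-value (enumerate n! = 120 permutations of y under H0): p = 0.083333.
Step 5: alpha = 0.1. reject H0.

tau_b = 0.8000 (C=9, D=1), p = 0.083333, reject H0.


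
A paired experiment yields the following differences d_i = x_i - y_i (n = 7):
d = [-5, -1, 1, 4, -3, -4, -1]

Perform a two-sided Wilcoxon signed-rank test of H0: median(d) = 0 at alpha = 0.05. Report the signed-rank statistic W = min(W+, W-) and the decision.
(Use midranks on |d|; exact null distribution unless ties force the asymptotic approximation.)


Step 1: Drop any zero differences (none here) and take |d_i|.
|d| = [5, 1, 1, 4, 3, 4, 1]
Step 2: Midrank |d_i| (ties get averaged ranks).
ranks: |5|->7, |1|->2, |1|->2, |4|->5.5, |3|->4, |4|->5.5, |1|->2
Step 3: Attach original signs; sum ranks with positive sign and with negative sign.
W+ = 2 + 5.5 = 7.5
W- = 7 + 2 + 4 + 5.5 + 2 = 20.5
(Check: W+ + W- = 28 should equal n(n+1)/2 = 28.)
Step 4: Test statistic W = min(W+, W-) = 7.5.
Step 5: Ties in |d|, so use the tie-corrected normal approximation.
        E[W] = n(n+1)/4 = 7*8/4 = 14.
        Tie groups: |d|=1 (t=3), |d|=4 (t=2); sum(t^3 - t) = 30.
        Var[W] = n(n+1)(2n+1)/24 - sum(t^3-t)/48 = 840/24 - 30/48 = 34.375.
        z = (W - E[W]) / sqrt(Var[W]) = (7.5 - 14) / 5.8630 = -1.1086.
        Two-sided p = 2*Phi(z) = 0.267584.
Step 6: alpha = 0.05. fail to reject H0.

W+ = 7.5, W- = 20.5, W = min = 7.5, p = 0.267584, fail to reject H0.


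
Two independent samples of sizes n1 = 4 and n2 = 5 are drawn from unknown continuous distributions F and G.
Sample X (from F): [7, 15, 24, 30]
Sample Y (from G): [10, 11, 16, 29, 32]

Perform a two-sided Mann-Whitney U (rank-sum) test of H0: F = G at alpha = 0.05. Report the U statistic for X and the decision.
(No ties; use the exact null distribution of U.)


Step 1: Combine and sort all 9 observations; assign midranks.
sorted (value, group): (7,X), (10,Y), (11,Y), (15,X), (16,Y), (24,X), (29,Y), (30,X), (32,Y)
ranks: 7->1, 10->2, 11->3, 15->4, 16->5, 24->6, 29->7, 30->8, 32->9
Step 2: Rank sum for X: R1 = 1 + 4 + 6 + 8 = 19.
Step 3: U_X = R1 - n1(n1+1)/2 = 19 - 4*5/2 = 19 - 10 = 9.
       U_Y = n1*n2 - U_X = 20 - 9 = 11.
Step 4: No ties, so the exact null distribution of U (based on enumerating the C(9,4) = 126 equally likely rank assignments) gives the two-sided p-value.
Step 5: p-value = 0.904762; compare to alpha = 0.05. fail to reject H0.

U_X = 9, p = 0.904762, fail to reject H0 at alpha = 0.05.


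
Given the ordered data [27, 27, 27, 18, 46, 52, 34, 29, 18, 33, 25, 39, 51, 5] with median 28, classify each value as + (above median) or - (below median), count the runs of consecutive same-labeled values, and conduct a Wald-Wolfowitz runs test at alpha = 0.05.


Step 1: Compute median = 28; label A = above, B = below.
Labels in order: BBBBAAAABABAAB  (n_A = 7, n_B = 7)
Step 2: Count runs R = 7.
Step 3: Under H0 (random ordering), E[R] = 2*n_A*n_B/(n_A+n_B) + 1 = 2*7*7/14 + 1 = 8.0000.
        Var[R] = 2*n_A*n_B*(2*n_A*n_B - n_A - n_B) / ((n_A+n_B)^2 * (n_A+n_B-1)) = 8232/2548 = 3.2308.
        SD[R] = 1.7974.
Step 4: Continuity-corrected z = (R + 0.5 - E[R]) / SD[R] = (7 + 0.5 - 8.0000) / 1.7974 = -0.2782.
Step 5: Two-sided p-value via normal approximation = 2*(1 - Phi(|z|)) = 0.780879.
Step 6: alpha = 0.05. fail to reject H0.

R = 7, z = -0.2782, p = 0.780879, fail to reject H0.


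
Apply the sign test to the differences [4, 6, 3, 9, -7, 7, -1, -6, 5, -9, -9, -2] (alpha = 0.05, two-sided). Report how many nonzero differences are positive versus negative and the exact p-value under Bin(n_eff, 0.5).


Step 1: Discard zero differences. Original n = 12; n_eff = number of nonzero differences = 12.
Nonzero differences (with sign): +4, +6, +3, +9, -7, +7, -1, -6, +5, -9, -9, -2
Step 2: Count signs: positive = 6, negative = 6.
Step 3: Under H0: P(positive) = 0.5, so the number of positives S ~ Bin(12, 0.5).
Step 4: Two-sided exact p-value = sum of Bin(12,0.5) probabilities at or below the observed probability = 1.000000.
Step 5: alpha = 0.05. fail to reject H0.

n_eff = 12, pos = 6, neg = 6, p = 1.000000, fail to reject H0.


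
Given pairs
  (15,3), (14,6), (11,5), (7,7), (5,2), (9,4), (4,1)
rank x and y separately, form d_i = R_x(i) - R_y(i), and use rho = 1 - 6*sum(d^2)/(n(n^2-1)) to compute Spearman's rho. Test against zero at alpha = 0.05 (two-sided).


Step 1: Rank x and y separately (midranks; no ties here).
rank(x): 15->7, 14->6, 11->5, 7->3, 5->2, 9->4, 4->1
rank(y): 3->3, 6->6, 5->5, 7->7, 2->2, 4->4, 1->1
Step 2: d_i = R_x(i) - R_y(i); compute d_i^2.
  (7-3)^2=16, (6-6)^2=0, (5-5)^2=0, (3-7)^2=16, (2-2)^2=0, (4-4)^2=0, (1-1)^2=0
sum(d^2) = 32.
Step 3: rho = 1 - 6*32 / (7*(7^2 - 1)) = 1 - 192/336 = 0.428571.
Step 4: Under H0, t = rho * sqrt((n-2)/(1-rho^2)) = 1.0607 ~ t(5).
Step 5: Two-sided p-value from the t-distribution with 5 df = 0.337368.
Step 6: alpha = 0.05. fail to reject H0.

rho = 0.4286, p = 0.337368, fail to reject H0 at alpha = 0.05.


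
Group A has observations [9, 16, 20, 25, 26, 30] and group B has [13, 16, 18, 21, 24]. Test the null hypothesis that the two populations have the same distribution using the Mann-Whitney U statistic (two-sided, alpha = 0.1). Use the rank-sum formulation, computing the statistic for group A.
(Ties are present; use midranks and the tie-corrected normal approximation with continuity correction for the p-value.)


Step 1: Combine and sort all 11 observations; assign midranks.
sorted (value, group): (9,X), (13,Y), (16,X), (16,Y), (18,Y), (20,X), (21,Y), (24,Y), (25,X), (26,X), (30,X)
ranks: 9->1, 13->2, 16->3.5, 16->3.5, 18->5, 20->6, 21->7, 24->8, 25->9, 26->10, 30->11
Step 2: Rank sum for X: R1 = 1 + 3.5 + 6 + 9 + 10 + 11 = 40.5.
Step 3: U_X = R1 - n1(n1+1)/2 = 40.5 - 6*7/2 = 40.5 - 21 = 19.5.
       U_Y = n1*n2 - U_X = 30 - 19.5 = 10.5.
Step 4: Ties are present, so use the tie-corrected normal approximation (with continuity correction) for the p-value.
Step 5: p-value = 0.464192; compare to alpha = 0.1. fail to reject H0.

U_X = 19.5, p = 0.464192, fail to reject H0 at alpha = 0.1.


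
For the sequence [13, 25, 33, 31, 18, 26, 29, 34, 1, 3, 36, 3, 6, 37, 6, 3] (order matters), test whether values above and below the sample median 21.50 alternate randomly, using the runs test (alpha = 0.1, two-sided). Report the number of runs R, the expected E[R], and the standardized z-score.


Step 1: Compute median = 21.50; label A = above, B = below.
Labels in order: BAAABAAABBABBABB  (n_A = 8, n_B = 8)
Step 2: Count runs R = 9.
Step 3: Under H0 (random ordering), E[R] = 2*n_A*n_B/(n_A+n_B) + 1 = 2*8*8/16 + 1 = 9.0000.
        Var[R] = 2*n_A*n_B*(2*n_A*n_B - n_A - n_B) / ((n_A+n_B)^2 * (n_A+n_B-1)) = 14336/3840 = 3.7333.
        SD[R] = 1.9322.
Step 4: R = E[R], so z = 0 with no continuity correction.
Step 5: Two-sided p-value via normal approximation = 2*(1 - Phi(|z|)) = 1.000000.
Step 6: alpha = 0.1. fail to reject H0.

R = 9, z = 0.0000, p = 1.000000, fail to reject H0.


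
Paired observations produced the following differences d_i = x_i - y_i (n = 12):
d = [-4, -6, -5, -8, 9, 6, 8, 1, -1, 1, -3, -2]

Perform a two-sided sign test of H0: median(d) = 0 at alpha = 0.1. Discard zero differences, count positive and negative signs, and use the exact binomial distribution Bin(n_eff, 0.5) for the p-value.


Step 1: Discard zero differences. Original n = 12; n_eff = number of nonzero differences = 12.
Nonzero differences (with sign): -4, -6, -5, -8, +9, +6, +8, +1, -1, +1, -3, -2
Step 2: Count signs: positive = 5, negative = 7.
Step 3: Under H0: P(positive) = 0.5, so the number of positives S ~ Bin(12, 0.5).
Step 4: Two-sided exact p-value = sum of Bin(12,0.5) probabilities at or below the observed probability = 0.774414.
Step 5: alpha = 0.1. fail to reject H0.

n_eff = 12, pos = 5, neg = 7, p = 0.774414, fail to reject H0.


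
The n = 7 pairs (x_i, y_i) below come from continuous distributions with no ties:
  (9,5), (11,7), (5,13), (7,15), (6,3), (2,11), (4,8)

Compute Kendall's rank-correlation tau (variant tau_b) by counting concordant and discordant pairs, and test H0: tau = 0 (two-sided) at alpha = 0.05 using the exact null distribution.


Step 1: Enumerate the 21 unordered pairs (i,j) with i<j and classify each by sign(x_j-x_i) * sign(y_j-y_i).
  (1,2):dx=+2,dy=+2->C; (1,3):dx=-4,dy=+8->D; (1,4):dx=-2,dy=+10->D; (1,5):dx=-3,dy=-2->C
  (1,6):dx=-7,dy=+6->D; (1,7):dx=-5,dy=+3->D; (2,3):dx=-6,dy=+6->D; (2,4):dx=-4,dy=+8->D
  (2,5):dx=-5,dy=-4->C; (2,6):dx=-9,dy=+4->D; (2,7):dx=-7,dy=+1->D; (3,4):dx=+2,dy=+2->C
  (3,5):dx=+1,dy=-10->D; (3,6):dx=-3,dy=-2->C; (3,7):dx=-1,dy=-5->C; (4,5):dx=-1,dy=-12->C
  (4,6):dx=-5,dy=-4->C; (4,7):dx=-3,dy=-7->C; (5,6):dx=-4,dy=+8->D; (5,7):dx=-2,dy=+5->D
  (6,7):dx=+2,dy=-3->D
Step 2: C = 9, D = 12, total pairs = 21.
Step 3: tau = (C - D)/(n(n-1)/2) = (9 - 12)/21 = -0.142857.
Step 4: Exact two-sided p-value (enumerate n! = 5040 permutations of y under H0): p = 0.772619.
Step 5: alpha = 0.05. fail to reject H0.

tau_b = -0.1429 (C=9, D=12), p = 0.772619, fail to reject H0.


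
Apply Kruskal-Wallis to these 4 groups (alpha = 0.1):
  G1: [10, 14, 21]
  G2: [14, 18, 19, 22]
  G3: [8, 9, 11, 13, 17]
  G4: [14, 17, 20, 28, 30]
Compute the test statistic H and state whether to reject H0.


Step 1: Combine all N = 17 observations and assign midranks.
sorted (value, group, rank): (8,G3,1), (9,G3,2), (10,G1,3), (11,G3,4), (13,G3,5), (14,G1,7), (14,G2,7), (14,G4,7), (17,G3,9.5), (17,G4,9.5), (18,G2,11), (19,G2,12), (20,G4,13), (21,G1,14), (22,G2,15), (28,G4,16), (30,G4,17)
Step 2: Sum ranks within each group.
R_1 = 24 (n_1 = 3)
R_2 = 45 (n_2 = 4)
R_3 = 21.5 (n_3 = 5)
R_4 = 62.5 (n_4 = 5)
Step 3: H = 12/(N(N+1)) * sum(R_i^2/n_i) - 3(N+1)
     = 12/(17*18) * (24^2/3 + 45^2/4 + 21.5^2/5 + 62.5^2/5) - 3*18
     = 0.039216 * 1571.95 - 54
     = 7.645098.
Step 4: Ties present; correction factor C = 1 - 30/(17^3 - 17) = 0.993873. Corrected H = 7.645098 / 0.993873 = 7.692232.
Step 5: Under H0, H ~ chi^2(3); p-value = 0.052820.
Step 6: alpha = 0.1. reject H0.

H = 7.6922, df = 3, p = 0.052820, reject H0.


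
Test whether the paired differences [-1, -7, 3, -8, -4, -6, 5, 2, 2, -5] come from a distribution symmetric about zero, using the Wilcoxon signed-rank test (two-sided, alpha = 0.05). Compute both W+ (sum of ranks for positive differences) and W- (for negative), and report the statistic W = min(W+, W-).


Step 1: Drop any zero differences (none here) and take |d_i|.
|d| = [1, 7, 3, 8, 4, 6, 5, 2, 2, 5]
Step 2: Midrank |d_i| (ties get averaged ranks).
ranks: |1|->1, |7|->9, |3|->4, |8|->10, |4|->5, |6|->8, |5|->6.5, |2|->2.5, |2|->2.5, |5|->6.5
Step 3: Attach original signs; sum ranks with positive sign and with negative sign.
W+ = 4 + 6.5 + 2.5 + 2.5 = 15.5
W- = 1 + 9 + 10 + 5 + 8 + 6.5 = 39.5
(Check: W+ + W- = 55 should equal n(n+1)/2 = 55.)
Step 4: Test statistic W = min(W+, W-) = 15.5.
Step 5: Ties in |d|, so use the tie-corrected normal approximation.
        E[W] = n(n+1)/4 = 10*11/4 = 27.5.
        Tie groups: |d|=2 (t=2), |d|=5 (t=2); sum(t^3 - t) = 12.
        Var[W] = n(n+1)(2n+1)/24 - sum(t^3-t)/48 = 2310/24 - 12/48 = 96.
        z = (W - E[W]) / sqrt(Var[W]) = (15.5 - 27.5) / 9.7980 = -1.2247.
        Two-sided p = 2*Phi(z) = 0.220671.
Step 6: alpha = 0.05. fail to reject H0.

W+ = 15.5, W- = 39.5, W = min = 15.5, p = 0.220671, fail to reject H0.


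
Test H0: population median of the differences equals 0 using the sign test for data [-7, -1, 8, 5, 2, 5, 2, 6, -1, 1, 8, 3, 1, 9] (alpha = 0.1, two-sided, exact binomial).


Step 1: Discard zero differences. Original n = 14; n_eff = number of nonzero differences = 14.
Nonzero differences (with sign): -7, -1, +8, +5, +2, +5, +2, +6, -1, +1, +8, +3, +1, +9
Step 2: Count signs: positive = 11, negative = 3.
Step 3: Under H0: P(positive) = 0.5, so the number of positives S ~ Bin(14, 0.5).
Step 4: Two-sided exact p-value = sum of Bin(14,0.5) probabilities at or below the observed probability = 0.057373.
Step 5: alpha = 0.1. reject H0.

n_eff = 14, pos = 11, neg = 3, p = 0.057373, reject H0.


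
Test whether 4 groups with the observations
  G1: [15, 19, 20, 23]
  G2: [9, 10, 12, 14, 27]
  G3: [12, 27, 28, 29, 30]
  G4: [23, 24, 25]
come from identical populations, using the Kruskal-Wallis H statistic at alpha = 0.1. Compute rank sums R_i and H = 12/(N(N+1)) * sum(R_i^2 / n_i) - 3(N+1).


Step 1: Combine all N = 17 observations and assign midranks.
sorted (value, group, rank): (9,G2,1), (10,G2,2), (12,G2,3.5), (12,G3,3.5), (14,G2,5), (15,G1,6), (19,G1,7), (20,G1,8), (23,G1,9.5), (23,G4,9.5), (24,G4,11), (25,G4,12), (27,G2,13.5), (27,G3,13.5), (28,G3,15), (29,G3,16), (30,G3,17)
Step 2: Sum ranks within each group.
R_1 = 30.5 (n_1 = 4)
R_2 = 25 (n_2 = 5)
R_3 = 65 (n_3 = 5)
R_4 = 32.5 (n_4 = 3)
Step 3: H = 12/(N(N+1)) * sum(R_i^2/n_i) - 3(N+1)
     = 12/(17*18) * (30.5^2/4 + 25^2/5 + 65^2/5 + 32.5^2/3) - 3*18
     = 0.039216 * 1554.65 - 54
     = 6.966503.
Step 4: Ties present; correction factor C = 1 - 18/(17^3 - 17) = 0.996324. Corrected H = 6.966503 / 0.996324 = 6.992210.
Step 5: Under H0, H ~ chi^2(3); p-value = 0.072146.
Step 6: alpha = 0.1. reject H0.

H = 6.9922, df = 3, p = 0.072146, reject H0.


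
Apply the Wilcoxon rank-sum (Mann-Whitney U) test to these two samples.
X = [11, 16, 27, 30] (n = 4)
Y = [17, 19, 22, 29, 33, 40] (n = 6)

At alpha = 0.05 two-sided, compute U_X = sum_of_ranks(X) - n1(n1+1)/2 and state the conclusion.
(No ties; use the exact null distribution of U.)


Step 1: Combine and sort all 10 observations; assign midranks.
sorted (value, group): (11,X), (16,X), (17,Y), (19,Y), (22,Y), (27,X), (29,Y), (30,X), (33,Y), (40,Y)
ranks: 11->1, 16->2, 17->3, 19->4, 22->5, 27->6, 29->7, 30->8, 33->9, 40->10
Step 2: Rank sum for X: R1 = 1 + 2 + 6 + 8 = 17.
Step 3: U_X = R1 - n1(n1+1)/2 = 17 - 4*5/2 = 17 - 10 = 7.
       U_Y = n1*n2 - U_X = 24 - 7 = 17.
Step 4: No ties, so the exact null distribution of U (based on enumerating the C(10,4) = 210 equally likely rank assignments) gives the two-sided p-value.
Step 5: p-value = 0.352381; compare to alpha = 0.05. fail to reject H0.

U_X = 7, p = 0.352381, fail to reject H0 at alpha = 0.05.


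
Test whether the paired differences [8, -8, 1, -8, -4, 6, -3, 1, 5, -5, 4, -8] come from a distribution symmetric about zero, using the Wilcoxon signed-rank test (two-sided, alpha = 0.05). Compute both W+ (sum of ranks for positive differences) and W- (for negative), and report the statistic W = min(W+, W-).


Step 1: Drop any zero differences (none here) and take |d_i|.
|d| = [8, 8, 1, 8, 4, 6, 3, 1, 5, 5, 4, 8]
Step 2: Midrank |d_i| (ties get averaged ranks).
ranks: |8|->10.5, |8|->10.5, |1|->1.5, |8|->10.5, |4|->4.5, |6|->8, |3|->3, |1|->1.5, |5|->6.5, |5|->6.5, |4|->4.5, |8|->10.5
Step 3: Attach original signs; sum ranks with positive sign and with negative sign.
W+ = 10.5 + 1.5 + 8 + 1.5 + 6.5 + 4.5 = 32.5
W- = 10.5 + 10.5 + 4.5 + 3 + 6.5 + 10.5 = 45.5
(Check: W+ + W- = 78 should equal n(n+1)/2 = 78.)
Step 4: Test statistic W = min(W+, W-) = 32.5.
Step 5: Ties in |d|, so use the tie-corrected normal approximation.
        E[W] = n(n+1)/4 = 12*13/4 = 39.
        Tie groups: |d|=1 (t=2), |d|=4 (t=2), |d|=5 (t=2), |d|=8 (t=4); sum(t^3 - t) = 78.
        Var[W] = n(n+1)(2n+1)/24 - sum(t^3-t)/48 = 3900/24 - 78/48 = 160.875.
        z = (W - E[W]) / sqrt(Var[W]) = (32.5 - 39) / 12.6837 = -0.5125.
        Two-sided p = 2*Phi(z) = 0.608322.
Step 6: alpha = 0.05. fail to reject H0.

W+ = 32.5, W- = 45.5, W = min = 32.5, p = 0.608322, fail to reject H0.


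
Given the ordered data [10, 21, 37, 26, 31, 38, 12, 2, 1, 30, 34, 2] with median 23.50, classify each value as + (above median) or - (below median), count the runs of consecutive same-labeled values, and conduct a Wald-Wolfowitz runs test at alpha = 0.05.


Step 1: Compute median = 23.50; label A = above, B = below.
Labels in order: BBAAAABBBAAB  (n_A = 6, n_B = 6)
Step 2: Count runs R = 5.
Step 3: Under H0 (random ordering), E[R] = 2*n_A*n_B/(n_A+n_B) + 1 = 2*6*6/12 + 1 = 7.0000.
        Var[R] = 2*n_A*n_B*(2*n_A*n_B - n_A - n_B) / ((n_A+n_B)^2 * (n_A+n_B-1)) = 4320/1584 = 2.7273.
        SD[R] = 1.6514.
Step 4: Continuity-corrected z = (R + 0.5 - E[R]) / SD[R] = (5 + 0.5 - 7.0000) / 1.6514 = -0.9083.
Step 5: Two-sided p-value via normal approximation = 2*(1 - Phi(|z|)) = 0.363722.
Step 6: alpha = 0.05. fail to reject H0.

R = 5, z = -0.9083, p = 0.363722, fail to reject H0.


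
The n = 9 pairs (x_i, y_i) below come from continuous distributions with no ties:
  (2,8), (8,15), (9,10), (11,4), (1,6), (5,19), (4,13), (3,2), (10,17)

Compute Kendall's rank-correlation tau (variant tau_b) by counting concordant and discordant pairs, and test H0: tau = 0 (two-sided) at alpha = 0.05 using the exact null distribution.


Step 1: Enumerate the 36 unordered pairs (i,j) with i<j and classify each by sign(x_j-x_i) * sign(y_j-y_i).
  (1,2):dx=+6,dy=+7->C; (1,3):dx=+7,dy=+2->C; (1,4):dx=+9,dy=-4->D; (1,5):dx=-1,dy=-2->C
  (1,6):dx=+3,dy=+11->C; (1,7):dx=+2,dy=+5->C; (1,8):dx=+1,dy=-6->D; (1,9):dx=+8,dy=+9->C
  (2,3):dx=+1,dy=-5->D; (2,4):dx=+3,dy=-11->D; (2,5):dx=-7,dy=-9->C; (2,6):dx=-3,dy=+4->D
  (2,7):dx=-4,dy=-2->C; (2,8):dx=-5,dy=-13->C; (2,9):dx=+2,dy=+2->C; (3,4):dx=+2,dy=-6->D
  (3,5):dx=-8,dy=-4->C; (3,6):dx=-4,dy=+9->D; (3,7):dx=-5,dy=+3->D; (3,8):dx=-6,dy=-8->C
  (3,9):dx=+1,dy=+7->C; (4,5):dx=-10,dy=+2->D; (4,6):dx=-6,dy=+15->D; (4,7):dx=-7,dy=+9->D
  (4,8):dx=-8,dy=-2->C; (4,9):dx=-1,dy=+13->D; (5,6):dx=+4,dy=+13->C; (5,7):dx=+3,dy=+7->C
  (5,8):dx=+2,dy=-4->D; (5,9):dx=+9,dy=+11->C; (6,7):dx=-1,dy=-6->C; (6,8):dx=-2,dy=-17->C
  (6,9):dx=+5,dy=-2->D; (7,8):dx=-1,dy=-11->C; (7,9):dx=+6,dy=+4->C; (8,9):dx=+7,dy=+15->C
Step 2: C = 22, D = 14, total pairs = 36.
Step 3: tau = (C - D)/(n(n-1)/2) = (22 - 14)/36 = 0.222222.
Step 4: Exact two-sided p-value (enumerate n! = 362880 permutations of y under H0): p = 0.476709.
Step 5: alpha = 0.05. fail to reject H0.

tau_b = 0.2222 (C=22, D=14), p = 0.476709, fail to reject H0.


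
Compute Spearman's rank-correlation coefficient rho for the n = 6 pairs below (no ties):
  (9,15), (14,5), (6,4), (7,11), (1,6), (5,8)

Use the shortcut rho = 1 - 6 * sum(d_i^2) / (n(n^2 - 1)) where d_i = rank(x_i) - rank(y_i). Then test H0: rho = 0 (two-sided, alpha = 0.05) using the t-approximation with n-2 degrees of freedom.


Step 1: Rank x and y separately (midranks; no ties here).
rank(x): 9->5, 14->6, 6->3, 7->4, 1->1, 5->2
rank(y): 15->6, 5->2, 4->1, 11->5, 6->3, 8->4
Step 2: d_i = R_x(i) - R_y(i); compute d_i^2.
  (5-6)^2=1, (6-2)^2=16, (3-1)^2=4, (4-5)^2=1, (1-3)^2=4, (2-4)^2=4
sum(d^2) = 30.
Step 3: rho = 1 - 6*30 / (6*(6^2 - 1)) = 1 - 180/210 = 0.142857.
Step 4: Under H0, t = rho * sqrt((n-2)/(1-rho^2)) = 0.2887 ~ t(4).
Step 5: Two-sided p-value from the t-distribution with 4 df = 0.787172.
Step 6: alpha = 0.05. fail to reject H0.

rho = 0.1429, p = 0.787172, fail to reject H0 at alpha = 0.05.


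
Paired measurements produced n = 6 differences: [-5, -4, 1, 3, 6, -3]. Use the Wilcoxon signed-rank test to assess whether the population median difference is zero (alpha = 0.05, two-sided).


Step 1: Drop any zero differences (none here) and take |d_i|.
|d| = [5, 4, 1, 3, 6, 3]
Step 2: Midrank |d_i| (ties get averaged ranks).
ranks: |5|->5, |4|->4, |1|->1, |3|->2.5, |6|->6, |3|->2.5
Step 3: Attach original signs; sum ranks with positive sign and with negative sign.
W+ = 1 + 2.5 + 6 = 9.5
W- = 5 + 4 + 2.5 = 11.5
(Check: W+ + W- = 21 should equal n(n+1)/2 = 21.)
Step 4: Test statistic W = min(W+, W-) = 9.5.
Step 5: Ties in |d|, so use the tie-corrected normal approximation.
        E[W] = n(n+1)/4 = 6*7/4 = 10.5.
        Tie groups: |d|=3 (t=2); sum(t^3 - t) = 6.
        Var[W] = n(n+1)(2n+1)/24 - sum(t^3-t)/48 = 546/24 - 6/48 = 22.625.
        z = (W - E[W]) / sqrt(Var[W]) = (9.5 - 10.5) / 4.7566 = -0.2102.
        Two-sided p = 2*Phi(z) = 0.833484.
Step 6: alpha = 0.05. fail to reject H0.

W+ = 9.5, W- = 11.5, W = min = 9.5, p = 0.833484, fail to reject H0.


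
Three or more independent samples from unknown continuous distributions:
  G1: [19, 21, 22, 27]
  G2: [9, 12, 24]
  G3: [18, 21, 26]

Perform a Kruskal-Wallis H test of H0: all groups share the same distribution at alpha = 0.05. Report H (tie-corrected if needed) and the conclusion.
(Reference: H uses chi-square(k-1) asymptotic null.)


Step 1: Combine all N = 10 observations and assign midranks.
sorted (value, group, rank): (9,G2,1), (12,G2,2), (18,G3,3), (19,G1,4), (21,G1,5.5), (21,G3,5.5), (22,G1,7), (24,G2,8), (26,G3,9), (27,G1,10)
Step 2: Sum ranks within each group.
R_1 = 26.5 (n_1 = 4)
R_2 = 11 (n_2 = 3)
R_3 = 17.5 (n_3 = 3)
Step 3: H = 12/(N(N+1)) * sum(R_i^2/n_i) - 3(N+1)
     = 12/(10*11) * (26.5^2/4 + 11^2/3 + 17.5^2/3) - 3*11
     = 0.109091 * 317.979 - 33
     = 1.688636.
Step 4: Ties present; correction factor C = 1 - 6/(10^3 - 10) = 0.993939. Corrected H = 1.688636 / 0.993939 = 1.698933.
Step 5: Under H0, H ~ chi^2(2); p-value = 0.427643.
Step 6: alpha = 0.05. fail to reject H0.

H = 1.6989, df = 2, p = 0.427643, fail to reject H0.


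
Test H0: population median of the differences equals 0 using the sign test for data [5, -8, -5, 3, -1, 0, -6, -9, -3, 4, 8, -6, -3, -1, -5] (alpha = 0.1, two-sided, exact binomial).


Step 1: Discard zero differences. Original n = 15; n_eff = number of nonzero differences = 14.
Nonzero differences (with sign): +5, -8, -5, +3, -1, -6, -9, -3, +4, +8, -6, -3, -1, -5
Step 2: Count signs: positive = 4, negative = 10.
Step 3: Under H0: P(positive) = 0.5, so the number of positives S ~ Bin(14, 0.5).
Step 4: Two-sided exact p-value = sum of Bin(14,0.5) probabilities at or below the observed probability = 0.179565.
Step 5: alpha = 0.1. fail to reject H0.

n_eff = 14, pos = 4, neg = 10, p = 0.179565, fail to reject H0.


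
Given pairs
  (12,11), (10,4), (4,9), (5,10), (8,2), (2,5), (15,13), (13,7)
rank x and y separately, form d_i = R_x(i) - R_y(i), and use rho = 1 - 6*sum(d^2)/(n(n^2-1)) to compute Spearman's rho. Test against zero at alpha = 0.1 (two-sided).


Step 1: Rank x and y separately (midranks; no ties here).
rank(x): 12->6, 10->5, 4->2, 5->3, 8->4, 2->1, 15->8, 13->7
rank(y): 11->7, 4->2, 9->5, 10->6, 2->1, 5->3, 13->8, 7->4
Step 2: d_i = R_x(i) - R_y(i); compute d_i^2.
  (6-7)^2=1, (5-2)^2=9, (2-5)^2=9, (3-6)^2=9, (4-1)^2=9, (1-3)^2=4, (8-8)^2=0, (7-4)^2=9
sum(d^2) = 50.
Step 3: rho = 1 - 6*50 / (8*(8^2 - 1)) = 1 - 300/504 = 0.404762.
Step 4: Under H0, t = rho * sqrt((n-2)/(1-rho^2)) = 1.0842 ~ t(6).
Step 5: Two-sided p-value from the t-distribution with 6 df = 0.319889.
Step 6: alpha = 0.1. fail to reject H0.

rho = 0.4048, p = 0.319889, fail to reject H0 at alpha = 0.1.


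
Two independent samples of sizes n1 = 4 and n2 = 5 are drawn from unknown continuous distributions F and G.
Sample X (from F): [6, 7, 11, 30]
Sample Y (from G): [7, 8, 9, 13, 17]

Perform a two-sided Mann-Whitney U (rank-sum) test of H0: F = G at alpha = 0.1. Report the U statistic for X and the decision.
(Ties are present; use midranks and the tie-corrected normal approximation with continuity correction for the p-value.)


Step 1: Combine and sort all 9 observations; assign midranks.
sorted (value, group): (6,X), (7,X), (7,Y), (8,Y), (9,Y), (11,X), (13,Y), (17,Y), (30,X)
ranks: 6->1, 7->2.5, 7->2.5, 8->4, 9->5, 11->6, 13->7, 17->8, 30->9
Step 2: Rank sum for X: R1 = 1 + 2.5 + 6 + 9 = 18.5.
Step 3: U_X = R1 - n1(n1+1)/2 = 18.5 - 4*5/2 = 18.5 - 10 = 8.5.
       U_Y = n1*n2 - U_X = 20 - 8.5 = 11.5.
Step 4: Ties are present, so use the tie-corrected normal approximation (with continuity correction) for the p-value.
Step 5: p-value = 0.805701; compare to alpha = 0.1. fail to reject H0.

U_X = 8.5, p = 0.805701, fail to reject H0 at alpha = 0.1.


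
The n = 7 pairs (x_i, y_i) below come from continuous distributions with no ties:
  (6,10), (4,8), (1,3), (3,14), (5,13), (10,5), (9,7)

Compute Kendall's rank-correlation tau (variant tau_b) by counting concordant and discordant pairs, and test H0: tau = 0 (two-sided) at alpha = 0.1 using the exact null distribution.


Step 1: Enumerate the 21 unordered pairs (i,j) with i<j and classify each by sign(x_j-x_i) * sign(y_j-y_i).
  (1,2):dx=-2,dy=-2->C; (1,3):dx=-5,dy=-7->C; (1,4):dx=-3,dy=+4->D; (1,5):dx=-1,dy=+3->D
  (1,6):dx=+4,dy=-5->D; (1,7):dx=+3,dy=-3->D; (2,3):dx=-3,dy=-5->C; (2,4):dx=-1,dy=+6->D
  (2,5):dx=+1,dy=+5->C; (2,6):dx=+6,dy=-3->D; (2,7):dx=+5,dy=-1->D; (3,4):dx=+2,dy=+11->C
  (3,5):dx=+4,dy=+10->C; (3,6):dx=+9,dy=+2->C; (3,7):dx=+8,dy=+4->C; (4,5):dx=+2,dy=-1->D
  (4,6):dx=+7,dy=-9->D; (4,7):dx=+6,dy=-7->D; (5,6):dx=+5,dy=-8->D; (5,7):dx=+4,dy=-6->D
  (6,7):dx=-1,dy=+2->D
Step 2: C = 8, D = 13, total pairs = 21.
Step 3: tau = (C - D)/(n(n-1)/2) = (8 - 13)/21 = -0.238095.
Step 4: Exact two-sided p-value (enumerate n! = 5040 permutations of y under H0): p = 0.561905.
Step 5: alpha = 0.1. fail to reject H0.

tau_b = -0.2381 (C=8, D=13), p = 0.561905, fail to reject H0.


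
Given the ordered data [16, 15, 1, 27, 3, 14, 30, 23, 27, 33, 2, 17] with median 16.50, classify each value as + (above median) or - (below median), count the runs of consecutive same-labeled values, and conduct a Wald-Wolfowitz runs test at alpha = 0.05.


Step 1: Compute median = 16.50; label A = above, B = below.
Labels in order: BBBABBAAAABA  (n_A = 6, n_B = 6)
Step 2: Count runs R = 6.
Step 3: Under H0 (random ordering), E[R] = 2*n_A*n_B/(n_A+n_B) + 1 = 2*6*6/12 + 1 = 7.0000.
        Var[R] = 2*n_A*n_B*(2*n_A*n_B - n_A - n_B) / ((n_A+n_B)^2 * (n_A+n_B-1)) = 4320/1584 = 2.7273.
        SD[R] = 1.6514.
Step 4: Continuity-corrected z = (R + 0.5 - E[R]) / SD[R] = (6 + 0.5 - 7.0000) / 1.6514 = -0.3028.
Step 5: Two-sided p-value via normal approximation = 2*(1 - Phi(|z|)) = 0.762069.
Step 6: alpha = 0.05. fail to reject H0.

R = 6, z = -0.3028, p = 0.762069, fail to reject H0.


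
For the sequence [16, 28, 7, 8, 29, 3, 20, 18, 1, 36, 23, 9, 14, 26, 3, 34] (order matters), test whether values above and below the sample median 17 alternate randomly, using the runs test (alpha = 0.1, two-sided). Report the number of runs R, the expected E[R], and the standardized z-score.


Step 1: Compute median = 17; label A = above, B = below.
Labels in order: BABBABAABAABBABA  (n_A = 8, n_B = 8)
Step 2: Count runs R = 12.
Step 3: Under H0 (random ordering), E[R] = 2*n_A*n_B/(n_A+n_B) + 1 = 2*8*8/16 + 1 = 9.0000.
        Var[R] = 2*n_A*n_B*(2*n_A*n_B - n_A - n_B) / ((n_A+n_B)^2 * (n_A+n_B-1)) = 14336/3840 = 3.7333.
        SD[R] = 1.9322.
Step 4: Continuity-corrected z = (R - 0.5 - E[R]) / SD[R] = (12 - 0.5 - 9.0000) / 1.9322 = 1.2939.
Step 5: Two-sided p-value via normal approximation = 2*(1 - Phi(|z|)) = 0.195709.
Step 6: alpha = 0.1. fail to reject H0.

R = 12, z = 1.2939, p = 0.195709, fail to reject H0.
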